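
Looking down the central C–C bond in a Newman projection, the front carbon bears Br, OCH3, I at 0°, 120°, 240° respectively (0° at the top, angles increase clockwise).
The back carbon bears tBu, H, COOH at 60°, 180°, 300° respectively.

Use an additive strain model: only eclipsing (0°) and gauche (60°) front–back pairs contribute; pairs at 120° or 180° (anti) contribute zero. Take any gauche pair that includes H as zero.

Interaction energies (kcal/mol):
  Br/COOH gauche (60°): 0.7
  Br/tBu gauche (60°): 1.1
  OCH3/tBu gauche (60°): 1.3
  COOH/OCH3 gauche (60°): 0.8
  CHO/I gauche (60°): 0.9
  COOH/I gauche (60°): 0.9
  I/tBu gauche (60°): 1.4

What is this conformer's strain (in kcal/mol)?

This conformer (staggered): Br–tBu gauche, Br–COOH gauche, OCH3–tBu gauche, I–COOH gauche; 1.1 + 0.7 + 1.3 + 0.9 = 4.0 kcal/mol.

4.0 kcal/mol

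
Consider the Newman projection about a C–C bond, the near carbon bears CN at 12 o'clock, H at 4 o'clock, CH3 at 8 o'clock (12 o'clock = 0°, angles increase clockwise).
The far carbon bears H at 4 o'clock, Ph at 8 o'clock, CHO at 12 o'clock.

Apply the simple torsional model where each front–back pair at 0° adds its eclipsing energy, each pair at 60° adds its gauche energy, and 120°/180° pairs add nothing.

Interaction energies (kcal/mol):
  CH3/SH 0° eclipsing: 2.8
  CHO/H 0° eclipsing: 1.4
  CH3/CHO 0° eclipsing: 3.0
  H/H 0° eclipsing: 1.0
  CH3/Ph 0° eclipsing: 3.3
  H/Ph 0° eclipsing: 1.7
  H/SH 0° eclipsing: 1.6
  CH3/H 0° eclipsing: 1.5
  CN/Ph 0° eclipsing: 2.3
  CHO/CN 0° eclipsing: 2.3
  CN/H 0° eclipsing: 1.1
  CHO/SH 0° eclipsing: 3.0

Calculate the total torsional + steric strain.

6.6 kcal/mol

This conformer (eclipsed): CN–CHO eclipsed, H–H eclipsed, CH3–Ph eclipsed; 2.3 + 1.0 + 3.3 = 6.6 kcal/mol.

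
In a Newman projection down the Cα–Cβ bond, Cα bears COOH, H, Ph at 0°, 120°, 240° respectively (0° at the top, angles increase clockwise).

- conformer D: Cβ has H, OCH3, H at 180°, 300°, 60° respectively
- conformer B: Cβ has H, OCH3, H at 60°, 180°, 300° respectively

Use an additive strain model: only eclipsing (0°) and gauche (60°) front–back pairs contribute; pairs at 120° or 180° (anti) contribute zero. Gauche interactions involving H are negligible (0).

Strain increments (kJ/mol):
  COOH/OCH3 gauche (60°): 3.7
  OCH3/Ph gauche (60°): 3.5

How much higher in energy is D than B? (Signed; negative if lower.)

+3.7 kJ/mol

D (staggered): COOH(0°)/OCH3(300°) gauche 3.7; Ph(240°)/OCH3(300°) gauche 3.5 → 7.2 kJ/mol.
B (staggered): Ph(240°)/OCH3(180°) gauche 3.5 → 3.5 kJ/mol.
E(D) − E(B) = 7.2 − 3.5 = +3.7 kJ/mol.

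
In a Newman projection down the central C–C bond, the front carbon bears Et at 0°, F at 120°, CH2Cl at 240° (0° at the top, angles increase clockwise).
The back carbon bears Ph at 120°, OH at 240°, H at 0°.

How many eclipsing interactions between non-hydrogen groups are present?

Non-H eclipsing pairs: F(120°)/Ph(120°); CH2Cl(240°)/OH(240°) — 2 interactions.

2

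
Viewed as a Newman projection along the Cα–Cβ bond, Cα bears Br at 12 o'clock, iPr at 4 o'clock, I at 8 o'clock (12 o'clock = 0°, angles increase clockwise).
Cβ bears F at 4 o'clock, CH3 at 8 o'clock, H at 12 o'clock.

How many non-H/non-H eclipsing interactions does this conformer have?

2

Non-H eclipsing pairs: iPr(120°)/F(120°); I(240°)/CH3(240°) — 2 interactions.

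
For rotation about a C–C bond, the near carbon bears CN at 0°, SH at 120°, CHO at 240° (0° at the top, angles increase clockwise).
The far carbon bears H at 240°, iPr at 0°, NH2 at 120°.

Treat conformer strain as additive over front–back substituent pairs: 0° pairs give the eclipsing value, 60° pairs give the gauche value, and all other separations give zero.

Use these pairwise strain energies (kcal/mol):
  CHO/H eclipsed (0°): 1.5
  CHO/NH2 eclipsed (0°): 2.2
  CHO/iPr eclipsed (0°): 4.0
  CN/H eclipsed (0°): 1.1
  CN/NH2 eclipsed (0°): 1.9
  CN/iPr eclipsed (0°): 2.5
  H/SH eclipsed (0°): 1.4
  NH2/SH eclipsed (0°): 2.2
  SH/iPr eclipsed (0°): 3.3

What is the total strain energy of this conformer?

This conformer is eclipsed. CN at 0° is eclipsed with iPr at 0° (2.5); SH at 120° is eclipsed with NH2 at 120° (2.2); CHO at 240° is eclipsed with H at 240° (1.5). Total 6.2 kcal/mol.

6.2 kcal/mol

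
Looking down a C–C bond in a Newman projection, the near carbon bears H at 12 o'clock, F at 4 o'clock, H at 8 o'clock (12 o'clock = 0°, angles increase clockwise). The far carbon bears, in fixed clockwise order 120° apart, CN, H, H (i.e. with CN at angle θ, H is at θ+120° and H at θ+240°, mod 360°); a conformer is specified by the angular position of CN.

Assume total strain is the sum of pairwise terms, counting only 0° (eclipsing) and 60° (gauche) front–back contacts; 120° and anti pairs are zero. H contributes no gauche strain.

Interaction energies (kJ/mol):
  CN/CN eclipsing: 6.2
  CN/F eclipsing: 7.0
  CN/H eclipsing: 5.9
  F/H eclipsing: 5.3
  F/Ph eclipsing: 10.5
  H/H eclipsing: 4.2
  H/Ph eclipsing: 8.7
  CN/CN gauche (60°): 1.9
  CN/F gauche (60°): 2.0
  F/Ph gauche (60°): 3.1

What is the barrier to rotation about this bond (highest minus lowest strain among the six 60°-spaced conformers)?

CN at 0° is eclipsed. H at 0° is eclipsed with CN at 0° (5.9); F at 120° is eclipsed with H at 120° (5.3); H at 240° is eclipsed with H at 240° (4.2). Total 15.4 kJ/mol.
CN at 60° is staggered. F at 120° is gauche with CN at 60° (2.0). Total 2.0 kJ/mol.
CN at 120° is eclipsed. H at 0° is eclipsed with H at 0° (4.2); F at 120° is eclipsed with CN at 120° (7.0); H at 240° is eclipsed with H at 240° (4.2). Total 15.4 kJ/mol.
CN at 180° is staggered. F at 120° is gauche with CN at 180° (2.0). Total 2.0 kJ/mol.
CN at 240° is eclipsed. H at 0° is eclipsed with H at 0° (4.2); F at 120° is eclipsed with H at 120° (5.3); H at 240° is eclipsed with CN at 240° (5.9). Total 15.4 kJ/mol.
CN at 300° (staggered): no non-H gauche contacts → 0.0 kJ/mol.
Max at 0° (15.4 kJ/mol), min at 300° (0.0 kJ/mol); barrier = 15.4 kJ/mol.

15.4 kJ/mol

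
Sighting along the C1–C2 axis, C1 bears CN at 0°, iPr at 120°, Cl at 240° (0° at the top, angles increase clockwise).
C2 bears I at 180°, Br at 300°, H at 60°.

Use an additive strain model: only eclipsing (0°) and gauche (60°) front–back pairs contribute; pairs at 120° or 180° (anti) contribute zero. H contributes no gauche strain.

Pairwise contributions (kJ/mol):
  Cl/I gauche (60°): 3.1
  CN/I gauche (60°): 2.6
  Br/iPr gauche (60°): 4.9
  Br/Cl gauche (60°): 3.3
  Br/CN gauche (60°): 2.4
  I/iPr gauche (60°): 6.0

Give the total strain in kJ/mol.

14.8 kJ/mol

This conformer (staggered): CN(0°)/Br(300°) gauche 2.4; iPr(120°)/I(180°) gauche 6.0; Cl(240°)/I(180°) gauche 3.1; Cl(240°)/Br(300°) gauche 3.3 → 14.8 kJ/mol.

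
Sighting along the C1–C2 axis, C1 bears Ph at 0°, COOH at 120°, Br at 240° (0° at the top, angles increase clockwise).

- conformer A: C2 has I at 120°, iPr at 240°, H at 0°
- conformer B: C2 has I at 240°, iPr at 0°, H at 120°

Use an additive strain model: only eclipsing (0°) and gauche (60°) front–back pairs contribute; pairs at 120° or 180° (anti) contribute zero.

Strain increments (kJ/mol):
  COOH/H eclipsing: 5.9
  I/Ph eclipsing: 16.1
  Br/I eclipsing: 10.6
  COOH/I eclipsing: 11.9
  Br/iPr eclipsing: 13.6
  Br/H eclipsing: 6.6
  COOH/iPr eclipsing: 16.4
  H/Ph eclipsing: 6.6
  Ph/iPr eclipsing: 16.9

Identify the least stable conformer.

B

A (eclipsed): Ph(0°)/H(0°) eclipsed 6.6; COOH(120°)/I(120°) eclipsed 11.9; Br(240°)/iPr(240°) eclipsed 13.6 → 32.1 kJ/mol.
B (eclipsed): Ph(0°)/iPr(0°) eclipsed 16.9; COOH(120°)/H(120°) eclipsed 5.9; Br(240°)/I(240°) eclipsed 10.6 → 33.4 kJ/mol.
B has the highest total (33.4 kJ/mol).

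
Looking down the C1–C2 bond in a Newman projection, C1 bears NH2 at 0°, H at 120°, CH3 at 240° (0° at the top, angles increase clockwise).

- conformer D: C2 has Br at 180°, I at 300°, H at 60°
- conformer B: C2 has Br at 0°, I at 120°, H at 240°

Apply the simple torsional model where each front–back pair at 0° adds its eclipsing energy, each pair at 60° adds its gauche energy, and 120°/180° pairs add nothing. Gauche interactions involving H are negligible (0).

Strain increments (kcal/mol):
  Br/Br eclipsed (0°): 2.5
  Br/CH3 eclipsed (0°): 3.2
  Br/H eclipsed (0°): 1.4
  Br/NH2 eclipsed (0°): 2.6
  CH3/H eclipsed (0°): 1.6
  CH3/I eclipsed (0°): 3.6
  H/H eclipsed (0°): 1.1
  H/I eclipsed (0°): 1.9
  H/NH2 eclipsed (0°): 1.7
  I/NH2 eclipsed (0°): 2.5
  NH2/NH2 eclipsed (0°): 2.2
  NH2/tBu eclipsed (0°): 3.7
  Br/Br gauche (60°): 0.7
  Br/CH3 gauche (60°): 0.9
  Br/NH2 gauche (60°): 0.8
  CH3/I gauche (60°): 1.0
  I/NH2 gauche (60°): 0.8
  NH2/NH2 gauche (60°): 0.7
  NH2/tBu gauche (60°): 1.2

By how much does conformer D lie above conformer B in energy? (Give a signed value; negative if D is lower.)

D (staggered): NH2–I gauche, CH3–Br gauche, CH3–I gauche; 0.8 + 0.9 + 1.0 = 2.7 kcal/mol.
B (eclipsed): NH2–Br eclipsed, H–I eclipsed, CH3–H eclipsed; 2.6 + 1.9 + 1.6 = 6.1 kcal/mol.
E(D) − E(B) = 2.7 − 6.1 = -3.4 kcal/mol.

-3.4 kcal/mol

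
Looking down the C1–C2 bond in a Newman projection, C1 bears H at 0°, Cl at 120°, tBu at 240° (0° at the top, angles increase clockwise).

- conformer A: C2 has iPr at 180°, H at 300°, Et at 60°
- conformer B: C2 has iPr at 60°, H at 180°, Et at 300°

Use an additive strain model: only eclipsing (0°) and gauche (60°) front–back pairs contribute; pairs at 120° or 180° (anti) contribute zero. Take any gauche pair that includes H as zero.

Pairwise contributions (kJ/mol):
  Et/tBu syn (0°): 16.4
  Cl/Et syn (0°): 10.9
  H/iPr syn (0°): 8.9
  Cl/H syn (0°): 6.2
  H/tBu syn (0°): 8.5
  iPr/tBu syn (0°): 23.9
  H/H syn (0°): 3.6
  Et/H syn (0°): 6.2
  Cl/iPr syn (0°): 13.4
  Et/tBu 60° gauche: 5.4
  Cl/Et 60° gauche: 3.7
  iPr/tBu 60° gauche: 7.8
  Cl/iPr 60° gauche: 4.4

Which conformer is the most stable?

A (staggered): Cl(120°)/iPr(180°) gauche 4.4; Cl(120°)/Et(60°) gauche 3.7; tBu(240°)/iPr(180°) gauche 7.8 → 15.9 kJ/mol.
B (staggered): Cl(120°)/iPr(60°) gauche 4.4; tBu(240°)/Et(300°) gauche 5.4 → 9.8 kJ/mol.
B has the lowest total (9.8 kJ/mol).

B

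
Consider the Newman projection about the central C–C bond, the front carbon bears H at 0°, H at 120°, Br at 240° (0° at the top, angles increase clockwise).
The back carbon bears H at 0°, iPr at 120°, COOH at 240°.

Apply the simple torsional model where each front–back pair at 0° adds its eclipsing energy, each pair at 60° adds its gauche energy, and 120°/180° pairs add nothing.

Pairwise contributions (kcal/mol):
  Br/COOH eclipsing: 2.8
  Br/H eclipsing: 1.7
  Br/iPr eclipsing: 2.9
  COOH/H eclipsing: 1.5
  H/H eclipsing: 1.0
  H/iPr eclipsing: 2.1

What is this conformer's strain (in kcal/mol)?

5.9 kcal/mol

This conformer (eclipsed): H–H eclipsed, H–iPr eclipsed, Br–COOH eclipsed; 1.0 + 2.1 + 2.8 = 5.9 kcal/mol.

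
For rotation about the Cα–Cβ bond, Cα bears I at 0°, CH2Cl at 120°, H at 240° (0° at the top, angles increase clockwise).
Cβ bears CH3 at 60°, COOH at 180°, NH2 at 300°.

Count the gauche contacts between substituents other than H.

Non-H gauche pairs: I(0°)/CH3(60°); I(0°)/NH2(300°); CH2Cl(120°)/CH3(60°); CH2Cl(120°)/COOH(180°) — 4 interactions.

4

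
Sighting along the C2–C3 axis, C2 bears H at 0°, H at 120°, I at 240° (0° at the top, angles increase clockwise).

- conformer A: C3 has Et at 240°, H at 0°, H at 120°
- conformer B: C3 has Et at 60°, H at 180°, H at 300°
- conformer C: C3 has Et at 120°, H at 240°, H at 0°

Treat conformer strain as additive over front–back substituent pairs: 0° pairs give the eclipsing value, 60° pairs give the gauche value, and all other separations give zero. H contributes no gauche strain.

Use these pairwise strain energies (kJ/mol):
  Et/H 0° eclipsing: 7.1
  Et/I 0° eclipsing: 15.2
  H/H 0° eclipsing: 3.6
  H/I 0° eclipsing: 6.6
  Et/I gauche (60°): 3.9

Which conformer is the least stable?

A (eclipsed): H(0°)/H(0°) eclipsed 3.6; H(120°)/H(120°) eclipsed 3.6; I(240°)/Et(240°) eclipsed 15.2 → 22.4 kJ/mol.
B (staggered): no non-H gauche contacts → 0.0 kJ/mol.
C (eclipsed): H(0°)/H(0°) eclipsed 3.6; H(120°)/Et(120°) eclipsed 7.1; I(240°)/H(240°) eclipsed 6.6 → 17.3 kJ/mol.
A has the highest total (22.4 kJ/mol).

A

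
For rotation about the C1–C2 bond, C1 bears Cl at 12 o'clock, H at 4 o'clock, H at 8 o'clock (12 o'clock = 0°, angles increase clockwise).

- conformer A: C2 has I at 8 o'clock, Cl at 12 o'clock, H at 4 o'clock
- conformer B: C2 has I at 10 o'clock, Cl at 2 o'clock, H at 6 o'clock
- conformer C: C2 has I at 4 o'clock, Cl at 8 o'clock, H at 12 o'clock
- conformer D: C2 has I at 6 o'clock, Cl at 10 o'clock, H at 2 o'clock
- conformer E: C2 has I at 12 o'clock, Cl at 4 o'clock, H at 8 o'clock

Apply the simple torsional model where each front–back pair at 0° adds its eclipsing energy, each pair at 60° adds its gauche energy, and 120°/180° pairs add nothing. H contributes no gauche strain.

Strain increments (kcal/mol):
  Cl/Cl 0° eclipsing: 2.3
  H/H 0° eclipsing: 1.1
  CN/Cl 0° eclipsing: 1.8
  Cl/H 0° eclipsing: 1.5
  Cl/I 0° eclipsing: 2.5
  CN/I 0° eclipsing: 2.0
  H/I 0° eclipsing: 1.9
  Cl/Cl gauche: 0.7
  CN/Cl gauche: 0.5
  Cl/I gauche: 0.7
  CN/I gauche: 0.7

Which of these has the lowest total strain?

A (eclipsed): Cl–Cl eclipsed, H–H eclipsed, H–I eclipsed; 2.3 + 1.1 + 1.9 = 5.3 kcal/mol.
B (staggered): Cl–I gauche, Cl–Cl gauche; 0.7 + 0.7 = 1.4 kcal/mol.
C (eclipsed): Cl–H eclipsed, H–I eclipsed, H–Cl eclipsed; 1.5 + 1.9 + 1.5 = 4.9 kcal/mol.
D (staggered): Cl–Cl gauche; 0.7 = 0.7 kcal/mol.
E (eclipsed): Cl–I eclipsed, H–Cl eclipsed, H–H eclipsed; 2.5 + 1.5 + 1.1 = 5.1 kcal/mol.
D has the lowest total (0.7 kcal/mol).

D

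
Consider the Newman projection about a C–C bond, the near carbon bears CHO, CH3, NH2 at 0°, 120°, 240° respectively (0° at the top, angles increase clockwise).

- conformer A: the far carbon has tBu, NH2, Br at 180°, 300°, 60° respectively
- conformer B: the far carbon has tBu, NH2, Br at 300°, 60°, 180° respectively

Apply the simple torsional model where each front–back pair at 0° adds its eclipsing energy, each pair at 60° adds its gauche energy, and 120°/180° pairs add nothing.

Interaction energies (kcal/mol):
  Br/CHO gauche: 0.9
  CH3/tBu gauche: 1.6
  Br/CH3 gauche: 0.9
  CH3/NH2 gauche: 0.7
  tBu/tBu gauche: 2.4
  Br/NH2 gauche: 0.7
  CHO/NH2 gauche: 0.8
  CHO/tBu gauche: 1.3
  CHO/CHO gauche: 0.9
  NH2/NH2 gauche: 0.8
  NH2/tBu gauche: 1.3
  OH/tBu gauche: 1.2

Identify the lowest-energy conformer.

B

A (staggered): CHO–NH2 gauche, CHO–Br gauche, CH3–tBu gauche, CH3–Br gauche, NH2–tBu gauche, NH2–NH2 gauche; 0.8 + 0.9 + 1.6 + 0.9 + 1.3 + 0.8 = 6.3 kcal/mol.
B (staggered): CHO–tBu gauche, CHO–NH2 gauche, CH3–NH2 gauche, CH3–Br gauche, NH2–tBu gauche, NH2–Br gauche; 1.3 + 0.8 + 0.7 + 0.9 + 1.3 + 0.7 = 5.7 kcal/mol.
B has the lowest total (5.7 kcal/mol).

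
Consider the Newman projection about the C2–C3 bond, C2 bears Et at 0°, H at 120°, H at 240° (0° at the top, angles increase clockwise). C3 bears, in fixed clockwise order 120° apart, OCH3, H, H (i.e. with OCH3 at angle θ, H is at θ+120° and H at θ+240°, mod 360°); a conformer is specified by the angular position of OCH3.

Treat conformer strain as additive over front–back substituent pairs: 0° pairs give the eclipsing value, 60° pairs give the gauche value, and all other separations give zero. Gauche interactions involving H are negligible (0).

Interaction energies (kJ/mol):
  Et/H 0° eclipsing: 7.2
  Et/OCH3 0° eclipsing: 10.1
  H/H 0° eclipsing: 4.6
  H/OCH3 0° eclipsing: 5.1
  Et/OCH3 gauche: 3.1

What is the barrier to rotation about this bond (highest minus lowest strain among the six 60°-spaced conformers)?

19.3 kJ/mol

OCH3 at 0° (eclipsed): Et–OCH3 eclipsed, H–H eclipsed, H–H eclipsed; 10.1 + 4.6 + 4.6 = 19.3 kJ/mol.
OCH3 at 60° (staggered): Et–OCH3 gauche; 3.1 = 3.1 kJ/mol.
OCH3 at 120° (eclipsed): Et–H eclipsed, H–OCH3 eclipsed, H–H eclipsed; 7.2 + 5.1 + 4.6 = 16.9 kJ/mol.
OCH3 at 180° (staggered): no non-H gauche contacts → 0.0 kJ/mol.
OCH3 at 240° (eclipsed): Et–H eclipsed, H–H eclipsed, H–OCH3 eclipsed; 7.2 + 4.6 + 5.1 = 16.9 kJ/mol.
OCH3 at 300° (staggered): Et–OCH3 gauche; 3.1 = 3.1 kJ/mol.
Max at 0° (19.3 kJ/mol), min at 180° (0.0 kJ/mol); barrier = 19.3 kJ/mol.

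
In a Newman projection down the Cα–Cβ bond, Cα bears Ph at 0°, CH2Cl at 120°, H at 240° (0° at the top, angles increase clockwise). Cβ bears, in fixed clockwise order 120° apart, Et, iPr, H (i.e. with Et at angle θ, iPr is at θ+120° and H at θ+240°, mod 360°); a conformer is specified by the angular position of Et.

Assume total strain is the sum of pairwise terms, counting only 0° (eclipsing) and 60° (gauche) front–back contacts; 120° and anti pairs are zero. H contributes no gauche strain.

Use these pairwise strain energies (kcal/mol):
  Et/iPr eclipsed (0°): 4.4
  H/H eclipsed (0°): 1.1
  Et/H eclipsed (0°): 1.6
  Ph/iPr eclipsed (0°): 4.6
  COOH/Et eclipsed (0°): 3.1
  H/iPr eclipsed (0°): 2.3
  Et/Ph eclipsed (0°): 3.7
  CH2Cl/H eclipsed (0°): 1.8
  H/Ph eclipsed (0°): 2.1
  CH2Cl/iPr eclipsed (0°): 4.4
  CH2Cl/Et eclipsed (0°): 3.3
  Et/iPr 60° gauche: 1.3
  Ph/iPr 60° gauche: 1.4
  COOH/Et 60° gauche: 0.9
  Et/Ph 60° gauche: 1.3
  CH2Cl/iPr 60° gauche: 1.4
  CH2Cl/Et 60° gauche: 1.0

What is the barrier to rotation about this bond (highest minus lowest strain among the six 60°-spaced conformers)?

Et at 0° (eclipsed): Ph(0°)/Et(0°) eclipsed 3.7; CH2Cl(120°)/iPr(120°) eclipsed 4.4; H(240°)/H(240°) eclipsed 1.1 → 9.2 kcal/mol.
Et at 60° (staggered): Ph(0°)/Et(60°) gauche 1.3; CH2Cl(120°)/Et(60°) gauche 1.0; CH2Cl(120°)/iPr(180°) gauche 1.4 → 3.7 kcal/mol.
Et at 120° (eclipsed): Ph(0°)/H(0°) eclipsed 2.1; CH2Cl(120°)/Et(120°) eclipsed 3.3; H(240°)/iPr(240°) eclipsed 2.3 → 7.7 kcal/mol.
Et at 180° (staggered): Ph(0°)/iPr(300°) gauche 1.4; CH2Cl(120°)/Et(180°) gauche 1.0 → 2.4 kcal/mol.
Et at 240° (eclipsed): Ph(0°)/iPr(0°) eclipsed 4.6; CH2Cl(120°)/H(120°) eclipsed 1.8; H(240°)/Et(240°) eclipsed 1.6 → 8.0 kcal/mol.
Et at 300° (staggered): Ph(0°)/Et(300°) gauche 1.3; Ph(0°)/iPr(60°) gauche 1.4; CH2Cl(120°)/iPr(60°) gauche 1.4 → 4.1 kcal/mol.
Max at 0° (9.2 kcal/mol), min at 180° (2.4 kcal/mol); barrier = 6.8 kcal/mol.

6.8 kcal/mol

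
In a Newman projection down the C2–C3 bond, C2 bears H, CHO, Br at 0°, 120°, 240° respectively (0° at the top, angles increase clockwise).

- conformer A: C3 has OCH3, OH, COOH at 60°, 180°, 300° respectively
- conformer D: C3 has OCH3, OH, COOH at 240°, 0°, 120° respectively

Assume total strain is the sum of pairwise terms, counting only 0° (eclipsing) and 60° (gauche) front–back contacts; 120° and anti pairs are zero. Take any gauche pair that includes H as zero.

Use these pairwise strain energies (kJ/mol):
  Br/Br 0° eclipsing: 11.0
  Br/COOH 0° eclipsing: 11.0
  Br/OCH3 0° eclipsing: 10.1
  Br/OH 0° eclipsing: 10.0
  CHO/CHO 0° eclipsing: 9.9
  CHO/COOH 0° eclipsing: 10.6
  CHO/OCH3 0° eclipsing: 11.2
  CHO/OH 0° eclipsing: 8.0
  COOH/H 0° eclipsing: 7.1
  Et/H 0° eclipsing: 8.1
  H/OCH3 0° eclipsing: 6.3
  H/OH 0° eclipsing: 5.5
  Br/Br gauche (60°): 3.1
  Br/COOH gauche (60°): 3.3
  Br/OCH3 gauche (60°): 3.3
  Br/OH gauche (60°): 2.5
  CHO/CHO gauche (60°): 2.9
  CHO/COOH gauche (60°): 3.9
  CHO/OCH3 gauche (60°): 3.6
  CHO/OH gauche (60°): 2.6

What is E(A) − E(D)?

-14.2 kJ/mol

A (staggered): CHO–OCH3 gauche, CHO–OH gauche, Br–OH gauche, Br–COOH gauche; 3.6 + 2.6 + 2.5 + 3.3 = 12.0 kJ/mol.
D (eclipsed): H–OH eclipsed, CHO–COOH eclipsed, Br–OCH3 eclipsed; 5.5 + 10.6 + 10.1 = 26.2 kJ/mol.
E(A) − E(D) = 12.0 − 26.2 = -14.2 kJ/mol.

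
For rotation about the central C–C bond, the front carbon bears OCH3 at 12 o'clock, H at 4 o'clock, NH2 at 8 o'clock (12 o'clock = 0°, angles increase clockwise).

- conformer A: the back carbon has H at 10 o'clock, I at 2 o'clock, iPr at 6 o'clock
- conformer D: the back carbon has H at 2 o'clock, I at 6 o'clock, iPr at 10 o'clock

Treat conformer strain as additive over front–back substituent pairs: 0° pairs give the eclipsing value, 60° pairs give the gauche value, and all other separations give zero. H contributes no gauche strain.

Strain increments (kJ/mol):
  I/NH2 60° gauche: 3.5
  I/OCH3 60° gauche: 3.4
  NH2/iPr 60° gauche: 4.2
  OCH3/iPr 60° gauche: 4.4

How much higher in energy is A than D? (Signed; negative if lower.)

-4.5 kJ/mol

A (staggered): OCH3(0°)/I(60°) gauche 3.4; NH2(240°)/iPr(180°) gauche 4.2 → 7.6 kJ/mol.
D (staggered): OCH3(0°)/iPr(300°) gauche 4.4; NH2(240°)/I(180°) gauche 3.5; NH2(240°)/iPr(300°) gauche 4.2 → 12.1 kJ/mol.
E(A) − E(D) = 7.6 − 12.1 = -4.5 kJ/mol.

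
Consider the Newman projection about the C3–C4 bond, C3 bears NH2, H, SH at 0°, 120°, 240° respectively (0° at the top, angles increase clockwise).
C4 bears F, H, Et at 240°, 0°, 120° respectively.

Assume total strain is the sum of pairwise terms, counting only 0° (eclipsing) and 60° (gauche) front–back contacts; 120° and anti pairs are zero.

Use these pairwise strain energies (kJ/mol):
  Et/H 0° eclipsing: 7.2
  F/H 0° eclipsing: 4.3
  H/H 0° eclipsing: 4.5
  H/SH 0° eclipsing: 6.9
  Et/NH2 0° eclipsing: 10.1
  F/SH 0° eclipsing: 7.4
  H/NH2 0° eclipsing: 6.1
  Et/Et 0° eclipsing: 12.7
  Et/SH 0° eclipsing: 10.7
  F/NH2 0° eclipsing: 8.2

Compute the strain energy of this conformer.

This conformer (eclipsed): NH2–H eclipsed, H–Et eclipsed, SH–F eclipsed; 6.1 + 7.2 + 7.4 = 20.7 kJ/mol.

20.7 kJ/mol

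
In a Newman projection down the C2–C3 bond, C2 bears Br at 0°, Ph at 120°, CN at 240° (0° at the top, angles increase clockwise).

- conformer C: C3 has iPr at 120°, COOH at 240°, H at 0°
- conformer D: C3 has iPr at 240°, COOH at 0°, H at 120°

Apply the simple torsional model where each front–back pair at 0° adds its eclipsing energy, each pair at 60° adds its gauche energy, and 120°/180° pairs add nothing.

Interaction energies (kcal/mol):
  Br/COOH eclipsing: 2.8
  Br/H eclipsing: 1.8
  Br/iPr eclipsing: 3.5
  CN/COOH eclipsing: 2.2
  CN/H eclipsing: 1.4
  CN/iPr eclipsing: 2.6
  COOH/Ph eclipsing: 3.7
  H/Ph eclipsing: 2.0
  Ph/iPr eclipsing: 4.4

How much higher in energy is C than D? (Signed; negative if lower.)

C is eclipsed. Br at 0° is eclipsed with H at 0° (1.8); Ph at 120° is eclipsed with iPr at 120° (4.4); CN at 240° is eclipsed with COOH at 240° (2.2). Total 8.4 kcal/mol.
D is eclipsed. Br at 0° is eclipsed with COOH at 0° (2.8); Ph at 120° is eclipsed with H at 120° (2.0); CN at 240° is eclipsed with iPr at 240° (2.6). Total 7.4 kcal/mol.
E(C) − E(D) = 8.4 − 7.4 = +1.0 kcal/mol.

+1.0 kcal/mol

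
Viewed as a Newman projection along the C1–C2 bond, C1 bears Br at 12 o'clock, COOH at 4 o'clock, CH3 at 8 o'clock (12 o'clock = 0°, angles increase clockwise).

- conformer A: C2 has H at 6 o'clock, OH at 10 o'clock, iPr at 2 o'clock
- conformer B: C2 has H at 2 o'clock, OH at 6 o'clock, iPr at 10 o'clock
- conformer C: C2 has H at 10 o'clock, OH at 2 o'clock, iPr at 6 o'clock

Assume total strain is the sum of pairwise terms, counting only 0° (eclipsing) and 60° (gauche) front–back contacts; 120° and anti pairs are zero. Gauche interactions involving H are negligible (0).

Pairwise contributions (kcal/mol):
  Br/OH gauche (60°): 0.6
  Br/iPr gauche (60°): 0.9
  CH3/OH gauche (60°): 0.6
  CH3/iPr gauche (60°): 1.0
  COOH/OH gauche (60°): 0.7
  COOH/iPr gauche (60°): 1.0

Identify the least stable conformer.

A is staggered. Br at 0° is gauche with OH at 300° (0.6); Br at 0° is gauche with iPr at 60° (0.9); COOH at 120° is gauche with iPr at 60° (1.0); CH3 at 240° is gauche with OH at 300° (0.6). Total 3.1 kcal/mol.
B is staggered. Br at 0° is gauche with iPr at 300° (0.9); COOH at 120° is gauche with OH at 180° (0.7); CH3 at 240° is gauche with OH at 180° (0.6); CH3 at 240° is gauche with iPr at 300° (1.0). Total 3.2 kcal/mol.
C is staggered. Br at 0° is gauche with OH at 60° (0.6); COOH at 120° is gauche with OH at 60° (0.7); COOH at 120° is gauche with iPr at 180° (1.0); CH3 at 240° is gauche with iPr at 180° (1.0). Total 3.3 kcal/mol.
C has the highest total (3.3 kcal/mol).

C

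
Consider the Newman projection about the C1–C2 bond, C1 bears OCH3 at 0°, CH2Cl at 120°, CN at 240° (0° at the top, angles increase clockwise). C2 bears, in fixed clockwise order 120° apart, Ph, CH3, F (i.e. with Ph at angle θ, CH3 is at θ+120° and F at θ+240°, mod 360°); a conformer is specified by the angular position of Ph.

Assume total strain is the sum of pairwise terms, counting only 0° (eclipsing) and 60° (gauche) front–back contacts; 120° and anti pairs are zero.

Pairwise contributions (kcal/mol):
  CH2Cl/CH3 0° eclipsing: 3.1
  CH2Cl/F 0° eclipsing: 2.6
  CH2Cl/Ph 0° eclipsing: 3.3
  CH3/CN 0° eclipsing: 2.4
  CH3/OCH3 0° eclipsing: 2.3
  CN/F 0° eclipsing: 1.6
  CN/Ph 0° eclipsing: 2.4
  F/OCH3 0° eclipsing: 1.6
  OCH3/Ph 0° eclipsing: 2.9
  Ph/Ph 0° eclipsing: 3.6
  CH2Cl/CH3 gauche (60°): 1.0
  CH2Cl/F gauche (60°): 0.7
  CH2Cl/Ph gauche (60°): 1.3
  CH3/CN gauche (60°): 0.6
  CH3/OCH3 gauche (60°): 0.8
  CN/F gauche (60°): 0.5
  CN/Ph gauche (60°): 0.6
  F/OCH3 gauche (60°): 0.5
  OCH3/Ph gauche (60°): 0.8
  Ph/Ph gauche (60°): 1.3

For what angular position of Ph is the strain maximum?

0°

Ph at 0° (eclipsed): OCH3(0°)/Ph(0°) eclipsed 2.9; CH2Cl(120°)/CH3(120°) eclipsed 3.1; CN(240°)/F(240°) eclipsed 1.6 → 7.6 kcal/mol.
Ph at 60° (staggered): OCH3(0°)/Ph(60°) gauche 0.8; OCH3(0°)/F(300°) gauche 0.5; CH2Cl(120°)/Ph(60°) gauche 1.3; CH2Cl(120°)/CH3(180°) gauche 1.0; CN(240°)/CH3(180°) gauche 0.6; CN(240°)/F(300°) gauche 0.5 → 4.7 kcal/mol.
Ph at 120° (eclipsed): OCH3(0°)/F(0°) eclipsed 1.6; CH2Cl(120°)/Ph(120°) eclipsed 3.3; CN(240°)/CH3(240°) eclipsed 2.4 → 7.3 kcal/mol.
Ph at 180° (staggered): OCH3(0°)/CH3(300°) gauche 0.8; OCH3(0°)/F(60°) gauche 0.5; CH2Cl(120°)/Ph(180°) gauche 1.3; CH2Cl(120°)/F(60°) gauche 0.7; CN(240°)/Ph(180°) gauche 0.6; CN(240°)/CH3(300°) gauche 0.6 → 4.5 kcal/mol.
Ph at 240° (eclipsed): OCH3(0°)/CH3(0°) eclipsed 2.3; CH2Cl(120°)/F(120°) eclipsed 2.6; CN(240°)/Ph(240°) eclipsed 2.4 → 7.3 kcal/mol.
Ph at 300° (staggered): OCH3(0°)/Ph(300°) gauche 0.8; OCH3(0°)/CH3(60°) gauche 0.8; CH2Cl(120°)/CH3(60°) gauche 1.0; CH2Cl(120°)/F(180°) gauche 0.7; CN(240°)/Ph(300°) gauche 0.6; CN(240°)/F(180°) gauche 0.5 → 4.4 kcal/mol.
The maximum (7.6 kcal/mol) occurs with Ph at 0°.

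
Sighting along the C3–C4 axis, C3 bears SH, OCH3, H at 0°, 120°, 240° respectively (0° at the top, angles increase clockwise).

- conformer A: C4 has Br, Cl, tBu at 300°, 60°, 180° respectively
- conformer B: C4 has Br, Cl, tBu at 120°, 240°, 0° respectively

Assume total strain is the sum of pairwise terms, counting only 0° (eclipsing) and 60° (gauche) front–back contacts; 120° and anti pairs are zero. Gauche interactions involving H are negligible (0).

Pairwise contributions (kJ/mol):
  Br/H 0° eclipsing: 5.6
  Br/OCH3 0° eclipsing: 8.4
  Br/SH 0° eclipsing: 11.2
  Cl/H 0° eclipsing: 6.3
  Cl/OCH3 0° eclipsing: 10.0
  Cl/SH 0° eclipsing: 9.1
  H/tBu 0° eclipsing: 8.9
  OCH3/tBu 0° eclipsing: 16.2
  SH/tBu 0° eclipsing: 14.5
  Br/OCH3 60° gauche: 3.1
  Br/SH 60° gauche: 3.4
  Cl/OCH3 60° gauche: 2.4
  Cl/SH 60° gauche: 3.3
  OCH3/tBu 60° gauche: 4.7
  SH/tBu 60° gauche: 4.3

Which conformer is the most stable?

A (staggered): SH(0°)/Br(300°) gauche 3.4; SH(0°)/Cl(60°) gauche 3.3; OCH3(120°)/Cl(60°) gauche 2.4; OCH3(120°)/tBu(180°) gauche 4.7 → 13.8 kJ/mol.
B (eclipsed): SH(0°)/tBu(0°) eclipsed 14.5; OCH3(120°)/Br(120°) eclipsed 8.4; H(240°)/Cl(240°) eclipsed 6.3 → 29.2 kJ/mol.
A has the lowest total (13.8 kJ/mol).

A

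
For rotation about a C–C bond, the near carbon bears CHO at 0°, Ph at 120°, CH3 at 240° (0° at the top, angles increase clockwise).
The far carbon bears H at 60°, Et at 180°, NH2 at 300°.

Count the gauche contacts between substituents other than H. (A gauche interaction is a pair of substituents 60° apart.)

4

Non-H gauche pairs: CHO(0°)/NH2(300°); Ph(120°)/Et(180°); CH3(240°)/Et(180°); CH3(240°)/NH2(300°) — 4 interactions.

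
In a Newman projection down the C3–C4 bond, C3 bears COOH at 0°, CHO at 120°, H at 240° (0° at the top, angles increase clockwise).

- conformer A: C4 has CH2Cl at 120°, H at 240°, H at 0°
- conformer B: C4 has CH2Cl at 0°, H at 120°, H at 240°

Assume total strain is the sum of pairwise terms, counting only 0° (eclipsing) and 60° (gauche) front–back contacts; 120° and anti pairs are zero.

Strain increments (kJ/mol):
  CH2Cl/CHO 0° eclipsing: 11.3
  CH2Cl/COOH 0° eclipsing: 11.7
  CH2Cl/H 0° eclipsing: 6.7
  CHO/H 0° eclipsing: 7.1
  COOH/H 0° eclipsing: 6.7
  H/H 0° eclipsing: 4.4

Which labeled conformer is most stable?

A (eclipsed): COOH(0°)/H(0°) eclipsed 6.7; CHO(120°)/CH2Cl(120°) eclipsed 11.3; H(240°)/H(240°) eclipsed 4.4 → 22.4 kJ/mol.
B (eclipsed): COOH(0°)/CH2Cl(0°) eclipsed 11.7; CHO(120°)/H(120°) eclipsed 7.1; H(240°)/H(240°) eclipsed 4.4 → 23.2 kJ/mol.
A has the lowest total (22.4 kJ/mol).

A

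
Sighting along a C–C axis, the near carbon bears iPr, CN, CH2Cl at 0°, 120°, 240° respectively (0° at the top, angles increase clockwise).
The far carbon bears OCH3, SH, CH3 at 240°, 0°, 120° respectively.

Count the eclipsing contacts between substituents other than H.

3

Non-H eclipsing pairs: iPr(0°)/SH(0°); CN(120°)/CH3(120°); CH2Cl(240°)/OCH3(240°) — 3 interactions.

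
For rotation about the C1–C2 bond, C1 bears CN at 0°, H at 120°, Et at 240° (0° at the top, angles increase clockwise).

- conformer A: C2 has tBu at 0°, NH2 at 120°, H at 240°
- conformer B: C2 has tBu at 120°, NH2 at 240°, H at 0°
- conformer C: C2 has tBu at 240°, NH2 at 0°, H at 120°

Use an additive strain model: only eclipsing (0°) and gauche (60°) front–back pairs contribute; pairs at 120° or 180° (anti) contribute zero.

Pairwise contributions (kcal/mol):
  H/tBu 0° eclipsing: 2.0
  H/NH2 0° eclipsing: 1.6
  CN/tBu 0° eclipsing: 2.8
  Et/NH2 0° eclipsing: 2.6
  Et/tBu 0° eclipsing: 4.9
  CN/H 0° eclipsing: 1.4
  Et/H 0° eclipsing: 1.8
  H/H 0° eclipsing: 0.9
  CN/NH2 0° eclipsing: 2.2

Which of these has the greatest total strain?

C

A (eclipsed): CN(0°)/tBu(0°) eclipsed 2.8; H(120°)/NH2(120°) eclipsed 1.6; Et(240°)/H(240°) eclipsed 1.8 → 6.2 kcal/mol.
B (eclipsed): CN(0°)/H(0°) eclipsed 1.4; H(120°)/tBu(120°) eclipsed 2.0; Et(240°)/NH2(240°) eclipsed 2.6 → 6.0 kcal/mol.
C (eclipsed): CN(0°)/NH2(0°) eclipsed 2.2; H(120°)/H(120°) eclipsed 0.9; Et(240°)/tBu(240°) eclipsed 4.9 → 8.0 kcal/mol.
C has the highest total (8.0 kcal/mol).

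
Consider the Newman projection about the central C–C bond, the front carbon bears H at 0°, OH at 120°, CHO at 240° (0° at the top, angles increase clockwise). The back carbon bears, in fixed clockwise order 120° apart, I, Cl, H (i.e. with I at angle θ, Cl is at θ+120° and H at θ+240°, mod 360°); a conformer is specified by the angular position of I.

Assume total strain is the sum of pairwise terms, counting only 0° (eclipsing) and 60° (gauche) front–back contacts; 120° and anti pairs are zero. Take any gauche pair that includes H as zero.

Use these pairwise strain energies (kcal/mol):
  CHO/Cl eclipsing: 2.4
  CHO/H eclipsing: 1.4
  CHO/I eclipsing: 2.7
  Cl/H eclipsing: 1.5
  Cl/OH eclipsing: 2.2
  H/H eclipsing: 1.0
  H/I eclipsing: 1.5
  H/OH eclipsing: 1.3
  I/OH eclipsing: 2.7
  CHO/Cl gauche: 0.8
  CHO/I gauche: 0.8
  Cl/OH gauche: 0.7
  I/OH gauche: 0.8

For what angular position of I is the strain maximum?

I at 0° is eclipsed. H at 0° is eclipsed with I at 0° (1.5); OH at 120° is eclipsed with Cl at 120° (2.2); CHO at 240° is eclipsed with H at 240° (1.4). Total 5.1 kcal/mol.
I at 60° is staggered. OH at 120° is gauche with I at 60° (0.8); OH at 120° is gauche with Cl at 180° (0.7); CHO at 240° is gauche with Cl at 180° (0.8). Total 2.3 kcal/mol.
I at 120° is eclipsed. H at 0° is eclipsed with H at 0° (1.0); OH at 120° is eclipsed with I at 120° (2.7); CHO at 240° is eclipsed with Cl at 240° (2.4). Total 6.1 kcal/mol.
I at 180° is staggered. OH at 120° is gauche with I at 180° (0.8); CHO at 240° is gauche with I at 180° (0.8); CHO at 240° is gauche with Cl at 300° (0.8). Total 2.4 kcal/mol.
I at 240° is eclipsed. H at 0° is eclipsed with Cl at 0° (1.5); OH at 120° is eclipsed with H at 120° (1.3); CHO at 240° is eclipsed with I at 240° (2.7). Total 5.5 kcal/mol.
I at 300° is staggered. OH at 120° is gauche with Cl at 60° (0.7); CHO at 240° is gauche with I at 300° (0.8). Total 1.5 kcal/mol.
The maximum (6.1 kcal/mol) occurs with I at 120°.

120°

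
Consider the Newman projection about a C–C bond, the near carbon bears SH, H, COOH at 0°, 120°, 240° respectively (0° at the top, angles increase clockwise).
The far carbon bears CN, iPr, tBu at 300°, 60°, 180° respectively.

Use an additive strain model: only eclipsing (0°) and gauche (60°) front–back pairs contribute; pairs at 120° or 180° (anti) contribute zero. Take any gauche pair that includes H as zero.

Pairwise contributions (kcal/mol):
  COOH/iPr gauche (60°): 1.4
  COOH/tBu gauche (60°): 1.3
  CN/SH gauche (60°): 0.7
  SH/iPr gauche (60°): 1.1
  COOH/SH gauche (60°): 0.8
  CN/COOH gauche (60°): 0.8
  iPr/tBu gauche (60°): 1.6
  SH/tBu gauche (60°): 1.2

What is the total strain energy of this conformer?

This conformer (staggered): SH(0°)/CN(300°) gauche 0.7; SH(0°)/iPr(60°) gauche 1.1; COOH(240°)/CN(300°) gauche 0.8; COOH(240°)/tBu(180°) gauche 1.3 → 3.9 kcal/mol.

3.9 kcal/mol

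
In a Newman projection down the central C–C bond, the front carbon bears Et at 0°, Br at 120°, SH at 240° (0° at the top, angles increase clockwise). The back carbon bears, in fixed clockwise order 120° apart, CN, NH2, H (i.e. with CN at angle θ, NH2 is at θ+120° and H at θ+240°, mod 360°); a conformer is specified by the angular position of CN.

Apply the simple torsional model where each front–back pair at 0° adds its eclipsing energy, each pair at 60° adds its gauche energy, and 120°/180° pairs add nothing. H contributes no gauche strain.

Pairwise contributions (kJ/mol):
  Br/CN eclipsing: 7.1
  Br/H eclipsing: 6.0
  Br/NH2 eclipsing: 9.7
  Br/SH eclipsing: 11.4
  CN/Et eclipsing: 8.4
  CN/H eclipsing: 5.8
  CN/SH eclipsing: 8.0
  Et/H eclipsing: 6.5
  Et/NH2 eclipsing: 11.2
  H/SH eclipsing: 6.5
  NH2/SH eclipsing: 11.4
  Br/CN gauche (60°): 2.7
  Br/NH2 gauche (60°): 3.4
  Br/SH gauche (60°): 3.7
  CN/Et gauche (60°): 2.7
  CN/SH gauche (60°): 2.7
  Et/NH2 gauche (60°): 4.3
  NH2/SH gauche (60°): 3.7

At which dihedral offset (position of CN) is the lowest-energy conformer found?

CN at 0° (eclipsed): Et–CN eclipsed, Br–NH2 eclipsed, SH–H eclipsed; 8.4 + 9.7 + 6.5 = 24.6 kJ/mol.
CN at 60° (staggered): Et–CN gauche, Br–CN gauche, Br–NH2 gauche, SH–NH2 gauche; 2.7 + 2.7 + 3.4 + 3.7 = 12.5 kJ/mol.
CN at 120° (eclipsed): Et–H eclipsed, Br–CN eclipsed, SH–NH2 eclipsed; 6.5 + 7.1 + 11.4 = 25.0 kJ/mol.
CN at 180° (staggered): Et–NH2 gauche, Br–CN gauche, SH–CN gauche, SH–NH2 gauche; 4.3 + 2.7 + 2.7 + 3.7 = 13.4 kJ/mol.
CN at 240° (eclipsed): Et–NH2 eclipsed, Br–H eclipsed, SH–CN eclipsed; 11.2 + 6.0 + 8.0 = 25.2 kJ/mol.
CN at 300° (staggered): Et–CN gauche, Et–NH2 gauche, Br–NH2 gauche, SH–CN gauche; 2.7 + 4.3 + 3.4 + 2.7 = 13.1 kJ/mol.
The minimum (12.5 kJ/mol) occurs with CN at 60°.

60°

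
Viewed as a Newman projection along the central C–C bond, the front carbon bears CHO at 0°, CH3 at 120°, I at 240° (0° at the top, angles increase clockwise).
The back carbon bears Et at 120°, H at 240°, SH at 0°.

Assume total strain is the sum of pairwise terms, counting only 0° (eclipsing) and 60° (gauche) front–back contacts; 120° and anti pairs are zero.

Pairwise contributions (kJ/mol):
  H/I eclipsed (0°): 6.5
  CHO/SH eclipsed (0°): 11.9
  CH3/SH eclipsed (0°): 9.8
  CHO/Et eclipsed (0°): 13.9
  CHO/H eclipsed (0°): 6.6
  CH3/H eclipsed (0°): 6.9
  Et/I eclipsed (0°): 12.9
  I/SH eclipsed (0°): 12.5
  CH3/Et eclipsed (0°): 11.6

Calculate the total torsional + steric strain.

30.0 kJ/mol

This conformer (eclipsed): CHO(0°)/SH(0°) eclipsed 11.9; CH3(120°)/Et(120°) eclipsed 11.6; I(240°)/H(240°) eclipsed 6.5 → 30.0 kJ/mol.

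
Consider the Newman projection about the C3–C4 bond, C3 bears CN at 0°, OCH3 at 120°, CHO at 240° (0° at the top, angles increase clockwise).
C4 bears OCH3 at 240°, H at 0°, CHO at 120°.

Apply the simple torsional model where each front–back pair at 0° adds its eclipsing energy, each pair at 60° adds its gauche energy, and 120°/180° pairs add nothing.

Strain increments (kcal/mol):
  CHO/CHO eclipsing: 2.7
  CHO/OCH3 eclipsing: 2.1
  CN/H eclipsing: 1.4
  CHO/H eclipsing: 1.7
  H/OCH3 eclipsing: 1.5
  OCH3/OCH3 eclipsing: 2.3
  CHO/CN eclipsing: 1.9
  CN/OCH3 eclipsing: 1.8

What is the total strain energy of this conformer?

5.6 kcal/mol

This conformer (eclipsed): CN–H eclipsed, OCH3–CHO eclipsed, CHO–OCH3 eclipsed; 1.4 + 2.1 + 2.1 = 5.6 kcal/mol.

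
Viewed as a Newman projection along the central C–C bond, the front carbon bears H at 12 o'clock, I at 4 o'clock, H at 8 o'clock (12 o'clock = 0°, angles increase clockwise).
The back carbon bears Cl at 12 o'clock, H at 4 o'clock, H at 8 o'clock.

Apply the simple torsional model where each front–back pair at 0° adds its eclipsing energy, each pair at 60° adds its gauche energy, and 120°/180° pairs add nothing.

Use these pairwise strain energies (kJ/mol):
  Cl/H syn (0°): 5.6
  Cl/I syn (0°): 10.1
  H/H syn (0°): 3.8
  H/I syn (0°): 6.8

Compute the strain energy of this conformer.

This conformer (eclipsed): H–Cl eclipsed, I–H eclipsed, H–H eclipsed; 5.6 + 6.8 + 3.8 = 16.2 kJ/mol.

16.2 kJ/mol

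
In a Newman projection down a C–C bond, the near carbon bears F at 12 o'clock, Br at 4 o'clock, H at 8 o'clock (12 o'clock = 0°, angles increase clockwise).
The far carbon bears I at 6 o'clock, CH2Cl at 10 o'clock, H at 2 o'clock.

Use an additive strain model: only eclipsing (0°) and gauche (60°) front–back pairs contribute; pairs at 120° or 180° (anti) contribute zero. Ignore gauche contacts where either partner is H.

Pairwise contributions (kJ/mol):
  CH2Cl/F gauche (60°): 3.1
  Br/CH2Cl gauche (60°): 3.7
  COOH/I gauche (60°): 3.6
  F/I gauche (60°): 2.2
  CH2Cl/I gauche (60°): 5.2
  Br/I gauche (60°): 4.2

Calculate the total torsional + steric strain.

This conformer (staggered): F–CH2Cl gauche, Br–I gauche; 3.1 + 4.2 = 7.3 kJ/mol.

7.3 kJ/mol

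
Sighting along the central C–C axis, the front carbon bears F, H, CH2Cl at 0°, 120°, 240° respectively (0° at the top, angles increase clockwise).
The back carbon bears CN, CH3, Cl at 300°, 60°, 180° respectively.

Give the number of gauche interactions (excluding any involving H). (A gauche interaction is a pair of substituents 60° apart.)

4

Non-H gauche pairs: F(0°)/CN(300°); F(0°)/CH3(60°); CH2Cl(240°)/CN(300°); CH2Cl(240°)/Cl(180°) — 4 interactions.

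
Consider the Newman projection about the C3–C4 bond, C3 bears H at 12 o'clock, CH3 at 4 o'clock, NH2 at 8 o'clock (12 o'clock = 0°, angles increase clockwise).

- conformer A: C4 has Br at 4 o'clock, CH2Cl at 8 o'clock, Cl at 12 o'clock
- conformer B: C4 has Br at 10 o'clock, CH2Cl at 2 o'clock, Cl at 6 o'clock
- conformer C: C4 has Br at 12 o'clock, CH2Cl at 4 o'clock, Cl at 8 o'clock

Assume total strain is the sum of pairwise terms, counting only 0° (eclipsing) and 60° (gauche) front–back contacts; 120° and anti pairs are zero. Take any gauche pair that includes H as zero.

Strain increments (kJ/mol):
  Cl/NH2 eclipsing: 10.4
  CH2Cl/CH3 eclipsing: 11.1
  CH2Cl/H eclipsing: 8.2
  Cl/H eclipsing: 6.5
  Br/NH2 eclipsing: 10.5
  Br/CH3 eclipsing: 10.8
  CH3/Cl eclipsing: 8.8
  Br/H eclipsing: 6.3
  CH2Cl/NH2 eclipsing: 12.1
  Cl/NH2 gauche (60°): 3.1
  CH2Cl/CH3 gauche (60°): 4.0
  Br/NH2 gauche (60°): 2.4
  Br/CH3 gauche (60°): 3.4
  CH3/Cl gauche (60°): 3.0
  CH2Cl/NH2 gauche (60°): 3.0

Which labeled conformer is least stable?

A (eclipsed): H(0°)/Cl(0°) eclipsed 6.5; CH3(120°)/Br(120°) eclipsed 10.8; NH2(240°)/CH2Cl(240°) eclipsed 12.1 → 29.4 kJ/mol.
B (staggered): CH3(120°)/CH2Cl(60°) gauche 4.0; CH3(120°)/Cl(180°) gauche 3.0; NH2(240°)/Br(300°) gauche 2.4; NH2(240°)/Cl(180°) gauche 3.1 → 12.5 kJ/mol.
C (eclipsed): H(0°)/Br(0°) eclipsed 6.3; CH3(120°)/CH2Cl(120°) eclipsed 11.1; NH2(240°)/Cl(240°) eclipsed 10.4 → 27.8 kJ/mol.
A has the highest total (29.4 kJ/mol).

A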